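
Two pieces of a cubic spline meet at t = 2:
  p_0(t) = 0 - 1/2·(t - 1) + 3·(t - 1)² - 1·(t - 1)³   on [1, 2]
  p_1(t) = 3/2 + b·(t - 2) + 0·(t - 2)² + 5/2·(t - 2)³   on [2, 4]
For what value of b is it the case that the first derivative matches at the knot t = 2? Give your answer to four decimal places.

2.5000

p_0'(t) = -1/2 + 6·(t - 1) - 3·(t - 1)², so p_0'(2) = 5/2. On the right, p_1'(2) = b, so b = 5/2.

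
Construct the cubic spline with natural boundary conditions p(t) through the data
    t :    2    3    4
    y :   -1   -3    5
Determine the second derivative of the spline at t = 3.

Let M_i = p''(x_i). Step sizes h_i = 1, 1; slopes of the chords Δ_i = (y_(i+1) - y_i)/h_i = -2, 8.
  1·M_0 + 4·M_1 + 1·M_2 = 6(Δ_1 - Δ_0) = 60
Natural end conditions: M_0 = M_2 = 0.
Solving: M_0 = 0, M_1 = 15, M_2 = 0.

15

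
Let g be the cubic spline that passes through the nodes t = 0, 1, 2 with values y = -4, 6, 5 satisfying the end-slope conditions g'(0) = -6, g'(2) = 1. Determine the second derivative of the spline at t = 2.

26

With σ_i denoting the second derivative at x_i, h_i = 1, 1, and Δ_i = (y_(i+1) − y_i)/h_i = 10, -1:
  1·σ_0 + 4·σ_1 + 1·σ_2 = 6(Δ_1 - Δ_0) = -66
Clamped end conditions give two more equations: 2h_0·σ_0 + h_0·σ_1 = 6(Δ_0 - g'(0)) = 96 and h_1·σ_1 + 2h_1·σ_2 = 6(g'(2) - Δ_1) = 12.
Forward elimination and back-substitution give σ_0 = 68, σ_1 = -40, σ_2 = 26.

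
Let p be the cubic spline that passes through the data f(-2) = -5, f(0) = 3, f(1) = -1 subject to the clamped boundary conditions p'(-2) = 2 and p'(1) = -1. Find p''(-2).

10

With σ_i denoting the second derivative at x_i, h_i = 2, 1, and Δ_i = (y_(i+1) − y_i)/h_i = 4, -4:
  2·σ_0 + 6·σ_1 + 1·σ_2 = 6(Δ_1 - Δ_0) = -48
Clamped end conditions give two more equations: 2h_0·σ_0 + h_0·σ_1 = 6(Δ_0 - p'(-2)) = 12 and h_1·σ_1 + 2h_1·σ_2 = 6(p'(1) - Δ_1) = 18.
Forward elimination and back-substitution give σ_0 = 10, σ_1 = -14, σ_2 = 16.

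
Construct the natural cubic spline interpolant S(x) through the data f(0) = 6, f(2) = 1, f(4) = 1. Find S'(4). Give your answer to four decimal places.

0.6250

With σ_i denoting the second derivative at x_i, h_i = 2, 2, and Δ_i = (y_(i+1) − y_i)/h_i = -5/2, 0:
  2·σ_0 + 8·σ_1 + 2·σ_2 = 6(Δ_1 - Δ_0) = 15
Natural end conditions: σ_0 = σ_2 = 0.
Hence σ_0 = 0, σ_1 = 15/8, σ_2 = 0.
On [2, 4], S'(x) = b_1 + 2c_1·(x - 2) + 3d_1·(x - 2)² with b_1 = Δ_1 - h_1(2σ_1 + σ_2)/6 = -5/4, c_1 = σ_1/2 = 15/16, d_1 = (σ_2 - σ_1)/(6h_1) = -5/32. So S'(4) = 5/8.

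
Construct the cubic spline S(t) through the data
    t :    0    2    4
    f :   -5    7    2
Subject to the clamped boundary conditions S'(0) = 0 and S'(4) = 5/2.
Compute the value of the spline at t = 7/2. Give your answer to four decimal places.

Put M_i = S'' at the i-th knot. Here h = (2, 2) and Δ = (6, -5/2), so the interior equations h_(i-1)·M_(i-1) + 2(h_(i-1)+h_i)·M_i + h_i·M_(i+1) = 6(Δ_i − Δ_(i-1)) read
  2·M_0 + 8·M_1 + 2·M_2 = 6(Δ_1 - Δ_0) = -51
Clamped end conditions give two more equations: 2h_0·M_0 + h_0·M_1 = 6(Δ_0 - S'(0)) = 36 and h_1·M_1 + 2h_1·M_2 = 6(S'(4) - Δ_1) = 30.
Hence M_0 = 16, M_1 = -14, M_2 = 29/2.
On [2, 4], S(t) = 7 + 2·(t - 2) - 7·(t - 2)² + 19/8·(t - 2)³.
With (t - 2) = 3/2: S(7/2) = 145/64.

2.2656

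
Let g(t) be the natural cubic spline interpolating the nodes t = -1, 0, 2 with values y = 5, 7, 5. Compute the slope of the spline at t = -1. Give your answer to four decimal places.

Put M_i = g'' at the i-th knot. Here h = (1, 2) and Δ = (2, -1), so the interior equations h_(i-1)·M_(i-1) + 2(h_(i-1)+h_i)·M_i + h_i·M_(i+1) = 6(Δ_i − Δ_(i-1)) read
  1·M_0 + 6·M_1 + 2·M_2 = 6(Δ_1 - Δ_0) = -18
Natural end conditions: M_0 = M_2 = 0.
Solving the tridiagonal system: M_0 = 0, M_1 = -3, M_2 = 0.
On [-1, 0], g'(t) = b_0 + 2c_0·(t + 1) + 3d_0·(t + 1)² with b_0 = Δ_0 - h_0(2M_0 + M_1)/6 = 5/2, c_0 = M_0/2 = 0, d_0 = (M_1 - M_0)/(6h_0) = -1/2. So g'(-1) = 5/2.

2.5000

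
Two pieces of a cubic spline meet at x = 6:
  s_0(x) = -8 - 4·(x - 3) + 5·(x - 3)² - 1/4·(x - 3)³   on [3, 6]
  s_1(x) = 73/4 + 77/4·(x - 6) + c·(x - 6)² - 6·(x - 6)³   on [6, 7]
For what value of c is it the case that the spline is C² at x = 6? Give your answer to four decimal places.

s_0''(x) = 10 - 3/2·(x - 3), so s_0''(6) = 11/2. On the right, s_1''(6) = 2c, so c = 11/4.

2.7500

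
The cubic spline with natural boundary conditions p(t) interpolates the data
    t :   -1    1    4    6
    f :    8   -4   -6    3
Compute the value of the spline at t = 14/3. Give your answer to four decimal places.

-3.5807

Let M_i = p''(x_i). Step sizes h_i = 2, 3, 2; slopes of the chords Δ_i = (y_(i+1) - y_i)/h_i = -6, -2/3, 9/2.
  2·M_0 + 10·M_1 + 3·M_2 = 6(Δ_1 - Δ_0) = 32
  3·M_1 + 10·M_2 + 2·M_3 = 6(Δ_2 - Δ_1) = 31
Natural end conditions: M_0 = M_3 = 0.
Hence M_0 = 0, M_1 = 227/91, M_2 = 214/91, M_3 = 0.
On [4, 6], p(t) = -6 + 1601/546·(t - 4) + 107/91·(t - 4)² - 107/546·(t - 4)³.
With (t - 4) = 2/3: p(14/3) = -26393/7371.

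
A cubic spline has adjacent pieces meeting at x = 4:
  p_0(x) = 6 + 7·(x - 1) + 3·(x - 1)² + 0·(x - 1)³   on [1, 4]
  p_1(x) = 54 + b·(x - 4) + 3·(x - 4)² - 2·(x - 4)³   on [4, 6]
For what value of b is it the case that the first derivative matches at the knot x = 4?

25

p_0'(x) = 7 + 6·(x - 1) + 0·(x - 1)², so p_0'(4) = 25. On the right, p_1'(4) = b, so b = 25.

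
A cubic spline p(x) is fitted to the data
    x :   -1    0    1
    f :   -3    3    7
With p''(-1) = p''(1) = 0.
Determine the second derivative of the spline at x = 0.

With m_i denoting the second derivative at x_i, h_i = 1, 1, and Δ_i = (y_(i+1) − y_i)/h_i = 6, 4:
  1·m_0 + 4·m_1 + 1·m_2 = 6(Δ_1 - Δ_0) = -12
Natural end conditions: m_0 = m_2 = 0.
Solving: m_0 = 0, m_1 = -3, m_2 = 0.

-3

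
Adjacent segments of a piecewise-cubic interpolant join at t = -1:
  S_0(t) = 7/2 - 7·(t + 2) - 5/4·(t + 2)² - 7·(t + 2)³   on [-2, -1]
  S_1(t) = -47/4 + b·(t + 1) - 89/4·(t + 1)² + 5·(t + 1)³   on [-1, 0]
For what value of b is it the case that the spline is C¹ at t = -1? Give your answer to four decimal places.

-30.5000

S_0'(t) = -7 - 5/2·(t + 2) - 21·(t + 2)², so S_0'(-1) = -61/2. On the right, S_1'(-1) = b, so b = -61/2.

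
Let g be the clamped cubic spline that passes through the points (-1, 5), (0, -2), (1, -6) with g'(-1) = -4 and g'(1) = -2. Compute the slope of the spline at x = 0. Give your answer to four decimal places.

-6.7500

Let M_i = g''(x_i). Step sizes h_i = 1, 1; slopes of the chords Δ_i = (y_(i+1) - y_i)/h_i = -7, -4.
  1·M_0 + 4·M_1 + 1·M_2 = 6(Δ_1 - Δ_0) = 18
Clamped end conditions give two more equations: 2h_0·M_0 + h_0·M_1 = 6(Δ_0 - g'(-1)) = -18 and h_1·M_1 + 2h_1·M_2 = 6(g'(1) - Δ_1) = 12.
Solving the tridiagonal system: M_0 = -25/2, M_1 = 7, M_2 = 5/2.
On [0, 1], g'(x) = b_1 + 2c_1·x + 3d_1·x² with b_1 = Δ_1 - h_1(2M_1 + M_2)/6 = -27/4, c_1 = M_1/2 = 7/2, d_1 = (M_2 - M_1)/(6h_1) = -3/4. So g'(0) = -27/4.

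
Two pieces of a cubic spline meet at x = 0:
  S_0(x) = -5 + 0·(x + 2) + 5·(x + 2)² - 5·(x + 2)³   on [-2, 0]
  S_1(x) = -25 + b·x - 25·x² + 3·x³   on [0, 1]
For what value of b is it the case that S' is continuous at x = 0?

S_0'(x) = 0 + 10·(x + 2) - 15·(x + 2)², so S_0'(0) = -40. On the right, S_1'(0) = b, so b = -40.

-40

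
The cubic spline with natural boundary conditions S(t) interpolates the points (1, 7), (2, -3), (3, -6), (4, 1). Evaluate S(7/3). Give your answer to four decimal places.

Put σ_i = S'' at the i-th knot. Here h = (1, 1, 1) and Δ = (-10, -3, 7), so the interior equations h_(i-1)·σ_(i-1) + 2(h_(i-1)+h_i)·σ_i + h_i·σ_(i+1) = 6(Δ_i − Δ_(i-1)) read
  1·σ_0 + 4·σ_1 + 1·σ_2 = 6(Δ_1 - Δ_0) = 42
  1·σ_1 + 4·σ_2 + 1·σ_3 = 6(Δ_2 - Δ_1) = 60
Natural end conditions: σ_0 = σ_3 = 0.
Hence σ_0 = 0, σ_1 = 36/5, σ_2 = 66/5, σ_3 = 0.
On [2, 3], S(t) = -3 - 38/5·(t - 2) + 18/5·(t - 2)² + 1·(t - 2)³.
With (t - 2) = 1/3: S(7/3) = -688/135.

-5.0963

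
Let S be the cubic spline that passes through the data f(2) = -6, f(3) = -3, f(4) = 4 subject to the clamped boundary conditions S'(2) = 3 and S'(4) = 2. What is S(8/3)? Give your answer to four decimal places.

Let M_i = S''(x_i). Step sizes h_i = 1, 1; slopes of the chords Δ_i = (y_(i+1) - y_i)/h_i = 3, 7.
  1·M_0 + 4·M_1 + 1·M_2 = 6(Δ_1 - Δ_0) = 24
Clamped end conditions give two more equations: 2h_0·M_0 + h_0·M_1 = 6(Δ_0 - S'(2)) = 0 and h_1·M_1 + 2h_1·M_2 = 6(S'(4) - Δ_1) = -30.
Hence M_0 = -13/2, M_1 = 13, M_2 = -43/2.
On [2, 3], S(t) = -6 + 3·(t - 2) - 13/4·(t - 2)² + 13/4·(t - 2)³.
With (t - 2) = 2/3: S(8/3) = -121/27.

-4.4815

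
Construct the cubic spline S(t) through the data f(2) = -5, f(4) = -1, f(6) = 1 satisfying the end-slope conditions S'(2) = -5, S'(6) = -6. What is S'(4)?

5

Let M_i = S''(x_i). Step sizes h_i = 2, 2; slopes of the chords Δ_i = (y_(i+1) - y_i)/h_i = 2, 1.
  2·M_0 + 8·M_1 + 2·M_2 = 6(Δ_1 - Δ_0) = -6
Clamped end conditions give two more equations: 2h_0·M_0 + h_0·M_1 = 6(Δ_0 - S'(2)) = 42 and h_1·M_1 + 2h_1·M_2 = 6(S'(6) - Δ_1) = -42.
Solving: M_0 = 11, M_1 = -1, M_2 = -10.
On [4, 6], S'(t) = b_1 + 2c_1·(t - 4) + 3d_1·(t - 4)² with b_1 = Δ_1 - h_1(2M_1 + M_2)/6 = 5, c_1 = M_1/2 = -1/2, d_1 = (M_2 - M_1)/(6h_1) = -3/4. So S'(4) = 5.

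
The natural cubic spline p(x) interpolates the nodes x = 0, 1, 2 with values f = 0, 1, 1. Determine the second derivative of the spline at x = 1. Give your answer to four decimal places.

-1.5000

Put M_i = p'' at the i-th knot. Here h = (1, 1) and Δ = (1, 0), so the interior equations h_(i-1)·M_(i-1) + 2(h_(i-1)+h_i)·M_i + h_i·M_(i+1) = 6(Δ_i − Δ_(i-1)) read
  1·M_0 + 4·M_1 + 1·M_2 = 6(Δ_1 - Δ_0) = -6
Natural end conditions: M_0 = M_2 = 0.
Forward elimination and back-substitution give M_0 = 0, M_1 = -3/2, M_2 = 0.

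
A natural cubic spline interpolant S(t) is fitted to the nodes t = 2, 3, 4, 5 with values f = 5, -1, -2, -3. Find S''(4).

Let m_i = S''(x_i). Step sizes h_i = 1, 1, 1; slopes of the chords Δ_i = (y_(i+1) - y_i)/h_i = -6, -1, -1.
  1·m_0 + 4·m_1 + 1·m_2 = 6(Δ_1 - Δ_0) = 30
  1·m_1 + 4·m_2 + 1·m_3 = 6(Δ_2 - Δ_1) = 0
Natural end conditions: m_0 = m_3 = 0.
Hence m_0 = 0, m_1 = 8, m_2 = -2, m_3 = 0.

-2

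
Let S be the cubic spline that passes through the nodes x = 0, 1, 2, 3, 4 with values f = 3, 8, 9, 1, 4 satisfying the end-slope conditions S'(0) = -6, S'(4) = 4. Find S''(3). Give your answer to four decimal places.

Write σ_i for S''(x_i). With h_i = 1, 1, 1, 1 and divided differences Δ_i = 5, 1, -8, 3, the continuity of S' gives the tridiagonal system
  1·σ_0 + 4·σ_1 + 1·σ_2 = 6(Δ_1 - Δ_0) = -24
  1·σ_1 + 4·σ_2 + 1·σ_3 = 6(Δ_2 - Δ_1) = -54
  1·σ_2 + 4·σ_3 + 1·σ_4 = 6(Δ_3 - Δ_2) = 66
Clamped end conditions give two more equations: 2h_0·σ_0 + h_0·σ_1 = 6(Δ_0 - S'(0)) = 66 and h_3·σ_3 + 2h_3·σ_4 = 6(S'(4) - Δ_3) = 6.
Solving: σ_0 = 1087/28, σ_1 = -163/14, σ_2 = -65/4, σ_3 = 317/14, σ_4 = -233/28.

22.6429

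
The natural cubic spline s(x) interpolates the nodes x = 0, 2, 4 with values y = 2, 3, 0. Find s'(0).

1

With M_i denoting the second derivative at x_i, h_i = 2, 2, and Δ_i = (y_(i+1) − y_i)/h_i = 1/2, -3/2:
  2·M_0 + 8·M_1 + 2·M_2 = 6(Δ_1 - Δ_0) = -12
Natural end conditions: M_0 = M_2 = 0.
Solving: M_0 = 0, M_1 = -3/2, M_2 = 0.
On [0, 2], s'(x) = b_0 + 2c_0·x + 3d_0·x² with b_0 = Δ_0 - h_0(2M_0 + M_1)/6 = 1, c_0 = M_0/2 = 0, d_0 = (M_1 - M_0)/(6h_0) = -1/8. So s'(0) = 1.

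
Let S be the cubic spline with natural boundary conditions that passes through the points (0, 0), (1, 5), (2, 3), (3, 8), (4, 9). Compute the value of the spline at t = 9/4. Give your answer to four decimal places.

Put σ_i = S'' at the i-th knot. Here h = (1, 1, 1, 1) and Δ = (5, -2, 5, 1), so the interior equations h_(i-1)·σ_(i-1) + 2(h_(i-1)+h_i)·σ_i + h_i·σ_(i+1) = 6(Δ_i − Δ_(i-1)) read
  1·σ_0 + 4·σ_1 + 1·σ_2 = 6(Δ_1 - Δ_0) = -42
  1·σ_1 + 4·σ_2 + 1·σ_3 = 6(Δ_2 - Δ_1) = 42
  1·σ_2 + 4·σ_3 + 1·σ_4 = 6(Δ_3 - Δ_2) = -24
Natural end conditions: σ_0 = σ_4 = 0.
Hence σ_0 = 0, σ_1 = -411/28, σ_2 = 117/7, σ_3 = -285/28, σ_4 = 0.
On [2, 3], S(t) = 3 + 9/8·(t - 2) + 117/14·(t - 2)² - 251/56·(t - 2)³.
With (t - 2) = 1/4: S(9/4) = 13381/3584.

3.7335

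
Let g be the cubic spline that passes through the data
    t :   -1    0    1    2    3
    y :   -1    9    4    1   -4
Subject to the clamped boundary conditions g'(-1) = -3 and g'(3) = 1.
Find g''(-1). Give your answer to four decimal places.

Put σ_i = g'' at the i-th knot. Here h = (1, 1, 1, 1) and Δ = (10, -5, -3, -5), so the interior equations h_(i-1)·σ_(i-1) + 2(h_(i-1)+h_i)·σ_i + h_i·σ_(i+1) = 6(Δ_i − Δ_(i-1)) read
  1·σ_0 + 4·σ_1 + 1·σ_2 = 6(Δ_1 - Δ_0) = -90
  1·σ_1 + 4·σ_2 + 1·σ_3 = 6(Δ_2 - Δ_1) = 12
  1·σ_2 + 4·σ_3 + 1·σ_4 = 6(Δ_3 - Δ_2) = -12
Clamped end conditions give two more equations: 2h_0·σ_0 + h_0·σ_1 = 6(Δ_0 - g'(-1)) = 78 and h_3·σ_3 + 2h_3·σ_4 = 6(g'(3) - Δ_3) = 36.
Forward elimination and back-substitution give σ_0 = 1675/28, σ_1 = -583/14, σ_2 = 67/4, σ_3 = -187/14, σ_4 = 691/28.

59.8214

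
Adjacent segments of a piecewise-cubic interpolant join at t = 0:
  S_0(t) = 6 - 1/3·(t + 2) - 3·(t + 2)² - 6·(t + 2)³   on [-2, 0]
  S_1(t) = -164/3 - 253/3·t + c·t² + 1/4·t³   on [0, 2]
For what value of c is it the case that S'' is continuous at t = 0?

S_0''(t) = -6 - 36·(t + 2), so S_0''(0) = -78. On the right, S_1''(0) = 2c, so c = -39.

-39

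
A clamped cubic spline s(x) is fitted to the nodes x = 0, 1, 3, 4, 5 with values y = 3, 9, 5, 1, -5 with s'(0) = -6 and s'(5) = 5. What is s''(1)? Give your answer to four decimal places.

-17.5625

Put M_i = s'' at the i-th knot. Here h = (1, 2, 1, 1) and Δ = (6, -2, -4, -6), so the interior equations h_(i-1)·M_(i-1) + 2(h_(i-1)+h_i)·M_i + h_i·M_(i+1) = 6(Δ_i − Δ_(i-1)) read
  1·M_0 + 6·M_1 + 2·M_2 = 6(Δ_1 - Δ_0) = -48
  2·M_1 + 6·M_2 + 1·M_3 = 6(Δ_2 - Δ_1) = -12
  1·M_2 + 4·M_3 + 1·M_4 = 6(Δ_3 - Δ_2) = -12
Clamped end conditions give two more equations: 2h_0·M_0 + h_0·M_1 = 6(Δ_0 - s'(0)) = 72 and h_3·M_3 + 2h_3·M_4 = 6(s'(5) - Δ_3) = 66.
Hence M_0 = 1433/32, M_1 = -281/16, M_2 = 403/64, M_3 = -469/32, M_4 = 2581/64.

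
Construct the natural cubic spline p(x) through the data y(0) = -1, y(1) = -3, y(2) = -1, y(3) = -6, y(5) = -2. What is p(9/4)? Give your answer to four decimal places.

-1.7840

Put m_i = p'' at the i-th knot. Here h = (1, 1, 1, 2) and Δ = (-2, 2, -5, 2), so the interior equations h_(i-1)·m_(i-1) + 2(h_(i-1)+h_i)·m_i + h_i·m_(i+1) = 6(Δ_i − Δ_(i-1)) read
  1·m_0 + 4·m_1 + 1·m_2 = 6(Δ_1 - Δ_0) = 24
  1·m_1 + 4·m_2 + 1·m_3 = 6(Δ_2 - Δ_1) = -42
  1·m_2 + 6·m_3 + 2·m_4 = 6(Δ_3 - Δ_2) = 42
Natural end conditions: m_0 = m_4 = 0.
Solving: m_0 = 0, m_1 = 423/43, m_2 = -660/43, m_3 = 411/43, m_4 = 0.
On [2, 3], p(x) = -1 - 127/86·(x - 2) - 330/43·(x - 2)² + 357/86·(x - 2)³.
With (x - 2) = 1/4: p(9/4) = -9819/5504.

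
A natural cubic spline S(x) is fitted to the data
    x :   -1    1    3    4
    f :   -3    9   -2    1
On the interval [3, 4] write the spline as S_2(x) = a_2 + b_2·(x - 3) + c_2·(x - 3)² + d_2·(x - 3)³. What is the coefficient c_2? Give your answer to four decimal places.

With σ_i denoting the second derivative at x_i, h_i = 2, 2, 1, and Δ_i = (y_(i+1) − y_i)/h_i = 6, -11/2, 3:
  2·σ_0 + 8·σ_1 + 2·σ_2 = 6(Δ_1 - Δ_0) = -69
  2·σ_1 + 6·σ_2 + 1·σ_3 = 6(Δ_2 - Δ_1) = 51
Natural end conditions: σ_0 = σ_3 = 0.
Hence σ_0 = 0, σ_1 = -129/11, σ_2 = 273/22, σ_3 = 0.
On [3, 4], with S_2(x) = a_2 + b_2·(x - 3) + c_2·(x - 3)² + d_2·(x - 3)³: c_2 = σ_2/2 = 273/44, d_2 = (σ_3 - σ_2)/(6h_2) = -91/44, b_2 = Δ_2 - h_2(2σ_2 + σ_3)/6 = -25/22.

6.2045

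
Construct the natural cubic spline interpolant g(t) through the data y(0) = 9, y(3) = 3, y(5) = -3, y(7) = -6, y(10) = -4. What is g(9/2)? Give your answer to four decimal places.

Let σ_i = g''(x_i). Step sizes h_i = 3, 2, 2, 3; slopes of the chords Δ_i = (y_(i+1) - y_i)/h_i = -2, -3, -3/2, 2/3.
  3·σ_0 + 10·σ_1 + 2·σ_2 = 6(Δ_1 - Δ_0) = -6
  2·σ_1 + 8·σ_2 + 2·σ_3 = 6(Δ_2 - Δ_1) = 9
  2·σ_2 + 10·σ_3 + 3·σ_4 = 6(Δ_3 - Δ_2) = 13
Natural end conditions: σ_0 = σ_4 = 0.
Forward elimination and back-substitution give σ_0 = 0, σ_1 = -73/90, σ_2 = 19/18, σ_3 = 49/45, σ_4 = 0.
On [3, 5], g(t) = 3 - 253/90·(t - 3) - 73/180·(t - 3)² + 7/45·(t - 3)³.
With (t - 3) = 3/2: g(9/2) = -77/48.

-1.6042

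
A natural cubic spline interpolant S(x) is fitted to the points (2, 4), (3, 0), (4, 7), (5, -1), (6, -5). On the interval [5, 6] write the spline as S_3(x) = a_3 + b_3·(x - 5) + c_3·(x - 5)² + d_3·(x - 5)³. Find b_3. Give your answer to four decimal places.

Write m_i for S''(x_i). With h_i = 1, 1, 1, 1 and divided differences Δ_i = -4, 7, -8, -4, the continuity of S' gives the tridiagonal system
  1·m_0 + 4·m_1 + 1·m_2 = 6(Δ_1 - Δ_0) = 66
  1·m_1 + 4·m_2 + 1·m_3 = 6(Δ_2 - Δ_1) = -90
  1·m_2 + 4·m_3 + 1·m_4 = 6(Δ_3 - Δ_2) = 24
Natural end conditions: m_0 = m_4 = 0.
Hence m_0 = 0, m_1 = 687/28, m_2 = -225/7, m_3 = 393/28, m_4 = 0.
On [5, 6], with S_3(x) = a_3 + b_3·(x - 5) + c_3·(x - 5)² + d_3·(x - 5)³: c_3 = m_3/2 = 393/56, d_3 = (m_4 - m_3)/(6h_3) = -131/56, b_3 = Δ_3 - h_3(2m_3 + m_4)/6 = -243/28.

-8.6786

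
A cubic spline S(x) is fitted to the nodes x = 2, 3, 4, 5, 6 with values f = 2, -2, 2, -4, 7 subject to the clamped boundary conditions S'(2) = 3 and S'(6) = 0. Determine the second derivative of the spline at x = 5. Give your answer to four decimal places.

With M_i denoting the second derivative at x_i, h_i = 1, 1, 1, 1, and Δ_i = (y_(i+1) − y_i)/h_i = -4, 4, -6, 11:
  1·M_0 + 4·M_1 + 1·M_2 = 6(Δ_1 - Δ_0) = 48
  1·M_1 + 4·M_2 + 1·M_3 = 6(Δ_2 - Δ_1) = -60
  1·M_2 + 4·M_3 + 1·M_4 = 6(Δ_3 - Δ_2) = 102
Clamped end conditions give two more equations: 2h_0·M_0 + h_0·M_1 = 6(Δ_0 - S'(2)) = -42 and h_3·M_3 + 2h_3·M_4 = 6(S'(6) - Δ_3) = -66.
Hence M_0 = -501/14, M_1 = 207/7, M_2 = -69/2, M_3 = 339/7, M_4 = -801/14.

48.4286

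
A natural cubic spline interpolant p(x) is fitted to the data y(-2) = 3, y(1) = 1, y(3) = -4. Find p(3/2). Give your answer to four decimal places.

-0.0094

Put M_i = p'' at the i-th knot. Here h = (3, 2) and Δ = (-2/3, -5/2), so the interior equations h_(i-1)·M_(i-1) + 2(h_(i-1)+h_i)·M_i + h_i·M_(i+1) = 6(Δ_i − Δ_(i-1)) read
  3·M_0 + 10·M_1 + 2·M_2 = 6(Δ_1 - Δ_0) = -11
Natural end conditions: M_0 = M_2 = 0.
Forward elimination and back-substitution give M_0 = 0, M_1 = -11/10, M_2 = 0.
On [1, 3], p(x) = 1 - 53/30·(x - 1) - 11/20·(x - 1)² + 11/120·(x - 1)³.
With (x - 1) = 1/2: p(3/2) = -3/320.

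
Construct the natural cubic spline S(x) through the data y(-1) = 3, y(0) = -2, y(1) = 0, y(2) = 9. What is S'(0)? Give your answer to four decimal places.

-2.2000

Write m_i for S''(x_i). With h_i = 1, 1, 1 and divided differences Δ_i = -5, 2, 9, the continuity of S' gives the tridiagonal system
  1·m_0 + 4·m_1 + 1·m_2 = 6(Δ_1 - Δ_0) = 42
  1·m_1 + 4·m_2 + 1·m_3 = 6(Δ_2 - Δ_1) = 42
Natural end conditions: m_0 = m_3 = 0.
Solving the tridiagonal system: m_0 = 0, m_1 = 42/5, m_2 = 42/5, m_3 = 0.
On [0, 1], S'(x) = b_1 + 2c_1·x + 3d_1·x² with b_1 = Δ_1 - h_1(2m_1 + m_2)/6 = -11/5, c_1 = m_1/2 = 21/5, d_1 = (m_2 - m_1)/(6h_1) = 0. So S'(0) = -11/5.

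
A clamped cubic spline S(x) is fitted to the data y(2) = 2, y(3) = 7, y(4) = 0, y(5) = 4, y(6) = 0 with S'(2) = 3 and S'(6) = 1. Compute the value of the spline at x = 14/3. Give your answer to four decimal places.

Put M_i = S'' at the i-th knot. Here h = (1, 1, 1, 1) and Δ = (5, -7, 4, -4), so the interior equations h_(i-1)·M_(i-1) + 2(h_(i-1)+h_i)·M_i + h_i·M_(i+1) = 6(Δ_i − Δ_(i-1)) read
  1·M_0 + 4·M_1 + 1·M_2 = 6(Δ_1 - Δ_0) = -72
  1·M_1 + 4·M_2 + 1·M_3 = 6(Δ_2 - Δ_1) = 66
  1·M_2 + 4·M_3 + 1·M_4 = 6(Δ_3 - Δ_2) = -48
Clamped end conditions give two more equations: 2h_0·M_0 + h_0·M_1 = 6(Δ_0 - S'(2)) = 12 and h_3·M_3 + 2h_3·M_4 = 6(S'(6) - Δ_3) = 30.
Solving the tridiagonal system: M_0 = 151/7, M_1 = -218/7, M_2 = 31, M_3 = -188/7, M_4 = 199/7.
On [4, 5], S(x) = 0 - 13/7·(x - 4) + 31/2·(x - 4)² - 135/14·(x - 4)³.
With (x - 4) = 2/3: S(14/3) = 176/63.

2.7937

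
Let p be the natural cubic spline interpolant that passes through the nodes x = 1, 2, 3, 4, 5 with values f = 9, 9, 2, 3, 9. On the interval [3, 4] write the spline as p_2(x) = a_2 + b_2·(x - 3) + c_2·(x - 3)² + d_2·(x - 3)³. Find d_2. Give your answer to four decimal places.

With σ_i denoting the second derivative at x_i, h_i = 1, 1, 1, 1, and Δ_i = (y_(i+1) − y_i)/h_i = 0, -7, 1, 6:
  1·σ_0 + 4·σ_1 + 1·σ_2 = 6(Δ_1 - Δ_0) = -42
  1·σ_1 + 4·σ_2 + 1·σ_3 = 6(Δ_2 - Δ_1) = 48
  1·σ_2 + 4·σ_3 + 1·σ_4 = 6(Δ_3 - Δ_2) = 30
Natural end conditions: σ_0 = σ_4 = 0.
Solving: σ_0 = 0, σ_1 = -99/7, σ_2 = 102/7, σ_3 = 27/7, σ_4 = 0.
On [3, 4], with p_2(x) = a_2 + b_2·(x - 3) + c_2·(x - 3)² + d_2·(x - 3)³: c_2 = σ_2/2 = 51/7, d_2 = (σ_3 - σ_2)/(6h_2) = -25/14, b_2 = Δ_2 - h_2(2σ_2 + σ_3)/6 = -9/2.

-1.7857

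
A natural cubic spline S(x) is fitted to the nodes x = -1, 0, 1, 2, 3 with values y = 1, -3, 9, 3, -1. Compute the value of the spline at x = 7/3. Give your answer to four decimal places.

Put σ_i = S'' at the i-th knot. Here h = (1, 1, 1, 1) and Δ = (-4, 12, -6, -4), so the interior equations h_(i-1)·σ_(i-1) + 2(h_(i-1)+h_i)·σ_i + h_i·σ_(i+1) = 6(Δ_i − Δ_(i-1)) read
  1·σ_0 + 4·σ_1 + 1·σ_2 = 6(Δ_1 - Δ_0) = 96
  1·σ_1 + 4·σ_2 + 1·σ_3 = 6(Δ_2 - Δ_1) = -108
  1·σ_2 + 4·σ_3 + 1·σ_4 = 6(Δ_3 - Δ_2) = 12
Natural end conditions: σ_0 = σ_4 = 0.
Solving the tridiagonal system: σ_0 = 0, σ_1 = 471/14, σ_2 = -270/7, σ_3 = 177/14, σ_4 = 0.
On [2, 3], S(x) = 3 - 115/14·(x - 2) + 177/28·(x - 2)² - 59/28·(x - 2)³.
With (x - 2) = 1/3: S(7/3) = 335/378.

0.8862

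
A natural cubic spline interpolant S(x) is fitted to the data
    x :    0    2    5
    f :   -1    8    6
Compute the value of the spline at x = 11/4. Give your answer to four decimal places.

9.0258

With σ_i denoting the second derivative at x_i, h_i = 2, 3, and Δ_i = (y_(i+1) − y_i)/h_i = 9/2, -2/3:
  2·σ_0 + 10·σ_1 + 3·σ_2 = 6(Δ_1 - Δ_0) = -31
Natural end conditions: σ_0 = σ_2 = 0.
Solving the tridiagonal system: σ_0 = 0, σ_1 = -31/10, σ_2 = 0.
On [2, 5], S(x) = 8 + 73/30·(x - 2) - 31/20·(x - 2)² + 31/180·(x - 2)³.
With (x - 2) = 3/4: S(11/4) = 11553/1280.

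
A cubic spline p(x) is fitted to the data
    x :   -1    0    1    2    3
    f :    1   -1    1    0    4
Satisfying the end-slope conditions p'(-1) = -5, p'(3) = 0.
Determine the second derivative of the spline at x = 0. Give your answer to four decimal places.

7.1429

Put σ_i = p'' at the i-th knot. Here h = (1, 1, 1, 1) and Δ = (-2, 2, -1, 4), so the interior equations h_(i-1)·σ_(i-1) + 2(h_(i-1)+h_i)·σ_i + h_i·σ_(i+1) = 6(Δ_i − Δ_(i-1)) read
  1·σ_0 + 4·σ_1 + 1·σ_2 = 6(Δ_1 - Δ_0) = 24
  1·σ_1 + 4·σ_2 + 1·σ_3 = 6(Δ_2 - Δ_1) = -18
  1·σ_2 + 4·σ_3 + 1·σ_4 = 6(Δ_3 - Δ_2) = 30
Clamped end conditions give two more equations: 2h_0·σ_0 + h_0·σ_1 = 6(Δ_0 - p'(-1)) = 18 and h_3·σ_3 + 2h_3·σ_4 = 6(p'(3) - Δ_3) = -24.
Solving: σ_0 = 38/7, σ_1 = 50/7, σ_2 = -10, σ_3 = 104/7, σ_4 = -136/7.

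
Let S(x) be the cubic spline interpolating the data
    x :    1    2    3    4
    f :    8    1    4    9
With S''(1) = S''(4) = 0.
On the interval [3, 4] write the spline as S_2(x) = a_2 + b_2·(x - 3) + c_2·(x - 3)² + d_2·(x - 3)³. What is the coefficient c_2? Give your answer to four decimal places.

-0.4000

Write m_i for S''(x_i). With h_i = 1, 1, 1 and divided differences Δ_i = -7, 3, 5, the continuity of S' gives the tridiagonal system
  1·m_0 + 4·m_1 + 1·m_2 = 6(Δ_1 - Δ_0) = 60
  1·m_1 + 4·m_2 + 1·m_3 = 6(Δ_2 - Δ_1) = 12
Natural end conditions: m_0 = m_3 = 0.
Forward elimination and back-substitution give m_0 = 0, m_1 = 76/5, m_2 = -4/5, m_3 = 0.
On [3, 4], with S_2(x) = a_2 + b_2·(x - 3) + c_2·(x - 3)² + d_2·(x - 3)³: c_2 = m_2/2 = -2/5, d_2 = (m_3 - m_2)/(6h_2) = 2/15, b_2 = Δ_2 - h_2(2m_2 + m_3)/6 = 79/15.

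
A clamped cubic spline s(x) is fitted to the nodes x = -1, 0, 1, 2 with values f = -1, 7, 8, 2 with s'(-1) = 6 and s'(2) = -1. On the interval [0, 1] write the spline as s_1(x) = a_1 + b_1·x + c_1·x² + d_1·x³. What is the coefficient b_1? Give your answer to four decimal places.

Put M_i = s'' at the i-th knot. Here h = (1, 1, 1) and Δ = (8, 1, -6), so the interior equations h_(i-1)·M_(i-1) + 2(h_(i-1)+h_i)·M_i + h_i·M_(i+1) = 6(Δ_i − Δ_(i-1)) read
  1·M_0 + 4·M_1 + 1·M_2 = 6(Δ_1 - Δ_0) = -42
  1·M_1 + 4·M_2 + 1·M_3 = 6(Δ_2 - Δ_1) = -42
Clamped end conditions give two more equations: 2h_0·M_0 + h_0·M_1 = 6(Δ_0 - s'(-1)) = 12 and h_2·M_2 + 2h_2·M_3 = 6(s'(2) - Δ_2) = 30.
Forward elimination and back-substitution give M_0 = 164/15, M_1 = -148/15, M_2 = -202/15, M_3 = 326/15.
On [0, 1], with s_1(x) = a_1 + b_1·x + c_1·x² + d_1·x³: c_1 = M_1/2 = -74/15, d_1 = (M_2 - M_1)/(6h_1) = -3/5, b_1 = Δ_1 - h_1(2M_1 + M_2)/6 = 98/15.

6.5333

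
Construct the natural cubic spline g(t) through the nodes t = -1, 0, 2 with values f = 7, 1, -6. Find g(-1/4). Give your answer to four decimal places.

2.3633

Write M_i for g''(x_i). With h_i = 1, 2 and divided differences Δ_i = -6, -7/2, the continuity of g' gives the tridiagonal system
  1·M_0 + 6·M_1 + 2·M_2 = 6(Δ_1 - Δ_0) = 15
Natural end conditions: M_0 = M_2 = 0.
Forward elimination and back-substitution give M_0 = 0, M_1 = 5/2, M_2 = 0.
On [-1, 0], g(t) = 7 - 77/12·(t + 1) + 0·(t + 1)² + 5/12·(t + 1)³.
With (t + 1) = 3/4: g(-1/4) = 605/256.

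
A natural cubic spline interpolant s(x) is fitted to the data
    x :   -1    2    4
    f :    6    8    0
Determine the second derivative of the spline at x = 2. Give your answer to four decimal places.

Write M_i for s''(x_i). With h_i = 3, 2 and divided differences Δ_i = 2/3, -4, the continuity of s' gives the tridiagonal system
  3·M_0 + 10·M_1 + 2·M_2 = 6(Δ_1 - Δ_0) = -28
Natural end conditions: M_0 = M_2 = 0.
Solving the tridiagonal system: M_0 = 0, M_1 = -14/5, M_2 = 0.

-2.8000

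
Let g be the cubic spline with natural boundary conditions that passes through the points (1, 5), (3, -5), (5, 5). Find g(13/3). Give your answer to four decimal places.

0.1852

Write m_i for g''(x_i). With h_i = 2, 2 and divided differences Δ_i = -5, 5, the continuity of g' gives the tridiagonal system
  2·m_0 + 8·m_1 + 2·m_2 = 6(Δ_1 - Δ_0) = 60
Natural end conditions: m_0 = m_2 = 0.
Hence m_0 = 0, m_1 = 15/2, m_2 = 0.
On [3, 5], g(x) = -5 + 0·(x - 3) + 15/4·(x - 3)² - 5/8·(x - 3)³.
With (x - 3) = 4/3: g(13/3) = 5/27.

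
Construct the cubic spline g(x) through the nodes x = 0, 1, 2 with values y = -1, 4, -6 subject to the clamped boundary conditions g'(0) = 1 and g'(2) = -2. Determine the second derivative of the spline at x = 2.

Let M_i = g''(x_i). Step sizes h_i = 1, 1; slopes of the chords Δ_i = (y_(i+1) - y_i)/h_i = 5, -10.
  1·M_0 + 4·M_1 + 1·M_2 = 6(Δ_1 - Δ_0) = -90
Clamped end conditions give two more equations: 2h_0·M_0 + h_0·M_1 = 6(Δ_0 - g'(0)) = 24 and h_1·M_1 + 2h_1·M_2 = 6(g'(2) - Δ_1) = 48.
Forward elimination and back-substitution give M_0 = 33, M_1 = -42, M_2 = 45.

45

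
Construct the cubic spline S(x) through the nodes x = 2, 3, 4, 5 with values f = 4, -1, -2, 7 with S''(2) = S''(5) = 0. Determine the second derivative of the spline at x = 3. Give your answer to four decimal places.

Write M_i for S''(x_i). With h_i = 1, 1, 1 and divided differences Δ_i = -5, -1, 9, the continuity of S' gives the tridiagonal system
  1·M_0 + 4·M_1 + 1·M_2 = 6(Δ_1 - Δ_0) = 24
  1·M_1 + 4·M_2 + 1·M_3 = 6(Δ_2 - Δ_1) = 60
Natural end conditions: M_0 = M_3 = 0.
Solving: M_0 = 0, M_1 = 12/5, M_2 = 72/5, M_3 = 0.

2.4000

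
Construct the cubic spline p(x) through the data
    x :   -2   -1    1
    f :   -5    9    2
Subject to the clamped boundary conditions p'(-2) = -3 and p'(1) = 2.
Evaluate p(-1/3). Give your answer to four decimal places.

With σ_i denoting the second derivative at x_i, h_i = 1, 2, and Δ_i = (y_(i+1) − y_i)/h_i = 14, -7/2:
  1·σ_0 + 6·σ_1 + 2·σ_2 = 6(Δ_1 - Δ_0) = -105
Clamped end conditions give two more equations: 2h_0·σ_0 + h_0·σ_1 = 6(Δ_0 - p'(-2)) = 102 and h_1·σ_1 + 2h_1·σ_2 = 6(p'(1) - Δ_1) = 33.
Forward elimination and back-substitution give σ_0 = 421/6, σ_1 = -115/3, σ_2 = 329/12.
On [-1, 1], p(x) = 9 + 155/12·(x + 1) - 115/6·(x + 1)² + 263/48·(x + 1)³.
With (x + 1) = 2/3: p(-1/3) = 868/81.

10.7160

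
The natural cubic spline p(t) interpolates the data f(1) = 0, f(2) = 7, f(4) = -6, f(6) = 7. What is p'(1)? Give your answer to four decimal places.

With M_i denoting the second derivative at x_i, h_i = 1, 2, 2, and Δ_i = (y_(i+1) − y_i)/h_i = 7, -13/2, 13/2:
  1·M_0 + 6·M_1 + 2·M_2 = 6(Δ_1 - Δ_0) = -81
  2·M_1 + 8·M_2 + 2·M_3 = 6(Δ_2 - Δ_1) = 78
Natural end conditions: M_0 = M_3 = 0.
Solving: M_0 = 0, M_1 = -201/11, M_2 = 315/22, M_3 = 0.
On [1, 2], p'(t) = b_0 + 2c_0·(t - 1) + 3d_0·(t - 1)² with b_0 = Δ_0 - h_0(2M_0 + M_1)/6 = 221/22, c_0 = M_0/2 = 0, d_0 = (M_1 - M_0)/(6h_0) = -67/22. So p'(1) = 221/22.

10.0455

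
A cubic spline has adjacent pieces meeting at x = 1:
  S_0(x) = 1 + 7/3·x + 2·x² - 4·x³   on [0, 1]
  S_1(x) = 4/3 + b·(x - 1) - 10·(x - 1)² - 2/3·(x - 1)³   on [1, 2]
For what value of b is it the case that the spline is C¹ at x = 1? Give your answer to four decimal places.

-5.6667

S_0'(x) = 7/3 + 4·x - 12·x², so S_0'(1) = -17/3. On the right, S_1'(1) = b, so b = -17/3.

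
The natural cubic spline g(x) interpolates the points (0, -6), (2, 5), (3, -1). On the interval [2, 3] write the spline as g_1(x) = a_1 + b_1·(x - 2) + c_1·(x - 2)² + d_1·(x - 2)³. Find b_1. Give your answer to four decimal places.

-2.1667

With M_i denoting the second derivative at x_i, h_i = 2, 1, and Δ_i = (y_(i+1) − y_i)/h_i = 11/2, -6:
  2·M_0 + 6·M_1 + 1·M_2 = 6(Δ_1 - Δ_0) = -69
Natural end conditions: M_0 = M_2 = 0.
Solving: M_0 = 0, M_1 = -23/2, M_2 = 0.
On [2, 3], with g_1(x) = a_1 + b_1·(x - 2) + c_1·(x - 2)² + d_1·(x - 2)³: c_1 = M_1/2 = -23/4, d_1 = (M_2 - M_1)/(6h_1) = 23/12, b_1 = Δ_1 - h_1(2M_1 + M_2)/6 = -13/6.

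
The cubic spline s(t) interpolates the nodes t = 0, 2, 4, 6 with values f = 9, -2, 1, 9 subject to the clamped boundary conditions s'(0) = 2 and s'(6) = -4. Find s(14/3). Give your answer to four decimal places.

5.5630

Let σ_i = s''(x_i). Step sizes h_i = 2, 2, 2; slopes of the chords Δ_i = (y_(i+1) - y_i)/h_i = -11/2, 3/2, 4.
  2·σ_0 + 8·σ_1 + 2·σ_2 = 6(Δ_1 - Δ_0) = 42
  2·σ_1 + 8·σ_2 + 2·σ_3 = 6(Δ_2 - Δ_1) = 15
Clamped end conditions give two more equations: 2h_0·σ_0 + h_0·σ_1 = 6(Δ_0 - s'(0)) = -45 and h_2·σ_2 + 2h_2·σ_3 = 6(s'(6) - Δ_2) = -48.
Solving the tridiagonal system: σ_0 = -77/5, σ_1 = 83/10, σ_2 = 16/5, σ_3 = -68/5.
On [4, 6], s(t) = 1 + 32/5·(t - 4) + 8/5·(t - 4)² - 7/5·(t - 4)³.
With (t - 4) = 2/3: s(14/3) = 751/135.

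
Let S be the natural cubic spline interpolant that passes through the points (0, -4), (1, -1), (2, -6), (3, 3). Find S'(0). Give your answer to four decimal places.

Let M_i = S''(x_i). Step sizes h_i = 1, 1, 1; slopes of the chords Δ_i = (y_(i+1) - y_i)/h_i = 3, -5, 9.
  1·M_0 + 4·M_1 + 1·M_2 = 6(Δ_1 - Δ_0) = -48
  1·M_1 + 4·M_2 + 1·M_3 = 6(Δ_2 - Δ_1) = 84
Natural end conditions: M_0 = M_3 = 0.
Forward elimination and back-substitution give M_0 = 0, M_1 = -92/5, M_2 = 128/5, M_3 = 0.
On [0, 1], S'(x) = b_0 + 2c_0·x + 3d_0·x² with b_0 = Δ_0 - h_0(2M_0 + M_1)/6 = 91/15, c_0 = M_0/2 = 0, d_0 = (M_1 - M_0)/(6h_0) = -46/15. So S'(0) = 91/15.

6.0667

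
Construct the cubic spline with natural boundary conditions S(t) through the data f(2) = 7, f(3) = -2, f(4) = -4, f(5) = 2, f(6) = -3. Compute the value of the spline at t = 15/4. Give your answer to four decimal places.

-4.6032

Write M_i for S''(x_i). With h_i = 1, 1, 1, 1 and divided differences Δ_i = -9, -2, 6, -5, the continuity of S' gives the tridiagonal system
  1·M_0 + 4·M_1 + 1·M_2 = 6(Δ_1 - Δ_0) = 42
  1·M_1 + 4·M_2 + 1·M_3 = 6(Δ_2 - Δ_1) = 48
  1·M_2 + 4·M_3 + 1·M_4 = 6(Δ_3 - Δ_2) = -66
Natural end conditions: M_0 = M_4 = 0.
Solving: M_0 = 0, M_1 = 93/14, M_2 = 108/7, M_3 = -285/14, M_4 = 0.
On [3, 4], S(t) = -2 - 95/14·(t - 3) + 93/28·(t - 3)² + 41/28·(t - 3)³.
With (t - 3) = 3/4: S(15/4) = -8249/1792.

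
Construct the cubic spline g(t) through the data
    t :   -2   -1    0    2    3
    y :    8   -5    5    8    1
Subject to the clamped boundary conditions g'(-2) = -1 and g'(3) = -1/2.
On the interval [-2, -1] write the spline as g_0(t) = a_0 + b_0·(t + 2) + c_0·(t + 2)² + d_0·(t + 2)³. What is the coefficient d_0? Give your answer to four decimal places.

With m_i denoting the second derivative at x_i, h_i = 1, 1, 2, 1, and Δ_i = (y_(i+1) − y_i)/h_i = -13, 10, 3/2, -7:
  1·m_0 + 4·m_1 + 1·m_2 = 6(Δ_1 - Δ_0) = 138
  1·m_1 + 6·m_2 + 2·m_3 = 6(Δ_2 - Δ_1) = -51
  2·m_2 + 6·m_3 + 1·m_4 = 6(Δ_3 - Δ_2) = -51
Clamped end conditions give two more equations: 2h_0·m_0 + h_0·m_1 = 6(Δ_0 - g'(-2)) = -72 and h_3·m_3 + 2h_3·m_4 = 6(g'(3) - Δ_3) = 39.
Hence m_0 = -8065/128, m_1 = 3457/64, m_2 = -1927/128, m_3 = -235/32, m_4 = 1483/64.
On [-2, -1], with g_0(t) = a_0 + b_0·(t + 2) + c_0·(t + 2)² + d_0·(t + 2)³: c_0 = m_0/2 = -8065/256, d_0 = (m_1 - m_0)/(6h_0) = 4993/256, b_0 = Δ_0 - h_0(2m_0 + m_1)/6 = -1.

19.5039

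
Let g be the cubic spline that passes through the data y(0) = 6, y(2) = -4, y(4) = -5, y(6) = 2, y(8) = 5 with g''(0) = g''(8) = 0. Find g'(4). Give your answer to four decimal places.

2.3125

With m_i denoting the second derivative at x_i, h_i = 2, 2, 2, 2, and Δ_i = (y_(i+1) − y_i)/h_i = -5, -1/2, 7/2, 3/2:
  2·m_0 + 8·m_1 + 2·m_2 = 6(Δ_1 - Δ_0) = 27
  2·m_1 + 8·m_2 + 2·m_3 = 6(Δ_2 - Δ_1) = 24
  2·m_2 + 8·m_3 + 2·m_4 = 6(Δ_3 - Δ_2) = -12
Natural end conditions: m_0 = m_4 = 0.
Hence m_0 = 0, m_1 = 297/112, m_2 = 81/28, m_3 = -249/112, m_4 = 0.
On [4, 6], g'(x) = b_2 + 2c_2·(x - 4) + 3d_2·(x - 4)² with b_2 = Δ_2 - h_2(2m_2 + m_3)/6 = 37/16, c_2 = m_2/2 = 81/56, d_2 = (m_3 - m_2)/(6h_2) = -191/448. So g'(4) = 37/16.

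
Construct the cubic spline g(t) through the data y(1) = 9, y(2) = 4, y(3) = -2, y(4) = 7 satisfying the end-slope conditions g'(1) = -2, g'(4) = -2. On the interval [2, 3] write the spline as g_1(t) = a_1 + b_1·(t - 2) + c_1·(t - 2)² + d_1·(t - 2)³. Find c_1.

-5

Write σ_i for g''(x_i). With h_i = 1, 1, 1 and divided differences Δ_i = -5, -6, 9, the continuity of g' gives the tridiagonal system
  1·σ_0 + 4·σ_1 + 1·σ_2 = 6(Δ_1 - Δ_0) = -6
  1·σ_1 + 4·σ_2 + 1·σ_3 = 6(Δ_2 - Δ_1) = 90
Clamped end conditions give two more equations: 2h_0·σ_0 + h_0·σ_1 = 6(Δ_0 - g'(1)) = -18 and h_2·σ_2 + 2h_2·σ_3 = 6(g'(4) - Δ_2) = -66.
Solving the tridiagonal system: σ_0 = -4, σ_1 = -10, σ_2 = 38, σ_3 = -52.
On [2, 3], with g_1(t) = a_1 + b_1·(t - 2) + c_1·(t - 2)² + d_1·(t - 2)³: c_1 = σ_1/2 = -5, d_1 = (σ_2 - σ_1)/(6h_1) = 8, b_1 = Δ_1 - h_1(2σ_1 + σ_2)/6 = -9.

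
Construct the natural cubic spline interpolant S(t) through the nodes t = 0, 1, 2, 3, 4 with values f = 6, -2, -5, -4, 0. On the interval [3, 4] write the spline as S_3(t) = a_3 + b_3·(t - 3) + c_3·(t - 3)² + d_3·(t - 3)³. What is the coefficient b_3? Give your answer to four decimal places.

Let M_i = S''(x_i). Step sizes h_i = 1, 1, 1, 1; slopes of the chords Δ_i = (y_(i+1) - y_i)/h_i = -8, -3, 1, 4.
  1·M_0 + 4·M_1 + 1·M_2 = 6(Δ_1 - Δ_0) = 30
  1·M_1 + 4·M_2 + 1·M_3 = 6(Δ_2 - Δ_1) = 24
  1·M_2 + 4·M_3 + 1·M_4 = 6(Δ_3 - Δ_2) = 18
Natural end conditions: M_0 = M_4 = 0.
Hence M_0 = 0, M_1 = 93/14, M_2 = 24/7, M_3 = 51/14, M_4 = 0.
On [3, 4], with S_3(t) = a_3 + b_3·(t - 3) + c_3·(t - 3)² + d_3·(t - 3)³: c_3 = M_3/2 = 51/28, d_3 = (M_4 - M_3)/(6h_3) = -17/28, b_3 = Δ_3 - h_3(2M_3 + M_4)/6 = 39/14.

2.7857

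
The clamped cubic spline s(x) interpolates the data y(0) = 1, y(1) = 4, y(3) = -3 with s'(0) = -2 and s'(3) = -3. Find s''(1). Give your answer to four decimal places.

Let σ_i = s''(x_i). Step sizes h_i = 1, 2; slopes of the chords Δ_i = (y_(i+1) - y_i)/h_i = 3, -7/2.
  1·σ_0 + 6·σ_1 + 2·σ_2 = 6(Δ_1 - Δ_0) = -39
Clamped end conditions give two more equations: 2h_0·σ_0 + h_0·σ_1 = 6(Δ_0 - s'(0)) = 30 and h_1·σ_1 + 2h_1·σ_2 = 6(s'(3) - Δ_1) = 3.
Hence σ_0 = 127/6, σ_1 = -37/3, σ_2 = 83/12.

-12.3333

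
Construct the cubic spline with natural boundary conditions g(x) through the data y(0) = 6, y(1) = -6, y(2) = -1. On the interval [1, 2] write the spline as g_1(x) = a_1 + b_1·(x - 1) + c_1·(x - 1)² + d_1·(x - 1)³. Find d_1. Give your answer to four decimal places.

With m_i denoting the second derivative at x_i, h_i = 1, 1, and Δ_i = (y_(i+1) − y_i)/h_i = -12, 5:
  1·m_0 + 4·m_1 + 1·m_2 = 6(Δ_1 - Δ_0) = 102
Natural end conditions: m_0 = m_2 = 0.
Hence m_0 = 0, m_1 = 51/2, m_2 = 0.
On [1, 2], with g_1(x) = a_1 + b_1·(x - 1) + c_1·(x - 1)² + d_1·(x - 1)³: c_1 = m_1/2 = 51/4, d_1 = (m_2 - m_1)/(6h_1) = -17/4, b_1 = Δ_1 - h_1(2m_1 + m_2)/6 = -7/2.

-4.2500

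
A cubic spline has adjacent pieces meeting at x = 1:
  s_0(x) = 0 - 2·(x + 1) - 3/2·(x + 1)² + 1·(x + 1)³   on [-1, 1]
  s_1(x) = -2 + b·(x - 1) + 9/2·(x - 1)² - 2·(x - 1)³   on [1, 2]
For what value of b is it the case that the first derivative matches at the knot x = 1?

4

s_0'(x) = -2 - 3·(x + 1) + 3·(x + 1)², so s_0'(1) = 4. On the right, s_1'(1) = b, so b = 4.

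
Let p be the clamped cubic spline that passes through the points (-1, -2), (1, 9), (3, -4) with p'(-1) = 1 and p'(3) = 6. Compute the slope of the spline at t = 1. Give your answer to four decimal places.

-2.5000

With M_i denoting the second derivative at x_i, h_i = 2, 2, and Δ_i = (y_(i+1) − y_i)/h_i = 11/2, -13/2:
  2·M_0 + 8·M_1 + 2·M_2 = 6(Δ_1 - Δ_0) = -72
Clamped end conditions give two more equations: 2h_0·M_0 + h_0·M_1 = 6(Δ_0 - p'(-1)) = 27 and h_1·M_1 + 2h_1·M_2 = 6(p'(3) - Δ_1) = 75.
Hence M_0 = 17, M_1 = -41/2, M_2 = 29.
On [1, 3], p'(t) = b_1 + 2c_1·(t - 1) + 3d_1·(t - 1)² with b_1 = Δ_1 - h_1(2M_1 + M_2)/6 = -5/2, c_1 = M_1/2 = -41/4, d_1 = (M_2 - M_1)/(6h_1) = 33/8. So p'(1) = -5/2.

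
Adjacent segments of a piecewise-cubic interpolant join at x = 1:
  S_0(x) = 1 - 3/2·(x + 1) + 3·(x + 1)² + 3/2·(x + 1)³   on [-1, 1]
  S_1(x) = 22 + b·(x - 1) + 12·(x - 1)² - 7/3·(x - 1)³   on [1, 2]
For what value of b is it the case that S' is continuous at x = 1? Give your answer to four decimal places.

S_0'(x) = -3/2 + 6·(x + 1) + 9/2·(x + 1)², so S_0'(1) = 57/2. On the right, S_1'(1) = b, so b = 57/2.

28.5000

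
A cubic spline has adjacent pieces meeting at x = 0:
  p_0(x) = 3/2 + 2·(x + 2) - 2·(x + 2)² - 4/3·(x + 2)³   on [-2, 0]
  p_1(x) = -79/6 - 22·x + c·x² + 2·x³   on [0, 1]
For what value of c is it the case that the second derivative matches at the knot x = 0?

-10

p_0''(x) = -4 - 8·(x + 2), so p_0''(0) = -20. On the right, p_1''(0) = 2c, so c = -10.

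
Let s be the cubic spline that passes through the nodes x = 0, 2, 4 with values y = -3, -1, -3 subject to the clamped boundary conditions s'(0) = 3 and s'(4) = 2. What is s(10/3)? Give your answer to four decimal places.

-3.2593

Put M_i = s'' at the i-th knot. Here h = (2, 2) and Δ = (1, -1), so the interior equations h_(i-1)·M_(i-1) + 2(h_(i-1)+h_i)·M_i + h_i·M_(i+1) = 6(Δ_i − Δ_(i-1)) read
  2·M_0 + 8·M_1 + 2·M_2 = 6(Δ_1 - Δ_0) = -12
Clamped end conditions give two more equations: 2h_0·M_0 + h_0·M_1 = 6(Δ_0 - s'(0)) = -12 and h_1·M_1 + 2h_1·M_2 = 6(s'(4) - Δ_1) = 18.
Solving the tridiagonal system: M_0 = -7/4, M_1 = -5/2, M_2 = 23/4.
On [2, 4], s(x) = -1 - 5/4·(x - 2) - 5/4·(x - 2)² + 11/16·(x - 2)³.
With (x - 2) = 4/3: s(10/3) = -88/27.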